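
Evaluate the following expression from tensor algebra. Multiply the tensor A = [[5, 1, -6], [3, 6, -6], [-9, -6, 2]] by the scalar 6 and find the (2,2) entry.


Scalar multiplication: (cA)_{ij} = c * A_{ij}.
c = 6
A_{22} = 6
(cA)_{22} = 6 * 6 = 36

36


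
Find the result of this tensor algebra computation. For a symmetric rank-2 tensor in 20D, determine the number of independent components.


A symmetric rank-2 tensor in d dimensions has d(d+1)/2 independent components.
d = 20
d(d+1)/2 = 20 * 21 / 2 = 420 / 2 = 210

210


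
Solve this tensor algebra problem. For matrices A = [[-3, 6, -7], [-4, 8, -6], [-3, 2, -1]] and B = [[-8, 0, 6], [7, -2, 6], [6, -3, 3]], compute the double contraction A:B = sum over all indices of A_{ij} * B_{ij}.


A:B = sum over all i,j of A_{ij} * B_{ij}.
Row 1: -3*-8=24, 6*0=0, -7*6=-42 => row sum = -18
Row 2: -4*7=-28, 8*-2=-16, -6*6=-36 => row sum = -80
Row 3: -3*6=-18, 2*-3=-6, -1*3=-3 => row sum = -27
Total = -18 + -80 + -27 = -125

-125


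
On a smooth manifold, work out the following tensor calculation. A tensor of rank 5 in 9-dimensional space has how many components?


The number of components of a rank-r tensor in d dimensions is d^r.
Here d = 9 and r = 5.
9^5 = 59049

59049


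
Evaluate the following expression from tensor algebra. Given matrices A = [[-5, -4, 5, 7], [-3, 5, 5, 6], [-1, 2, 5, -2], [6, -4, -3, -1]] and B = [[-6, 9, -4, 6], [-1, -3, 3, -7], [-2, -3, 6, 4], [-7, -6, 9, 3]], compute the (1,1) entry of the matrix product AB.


(AB)_{ij} = sum_k A_{ik} B_{kj}.
For i=1, j=1:
A_{11} * B_{11} = -5 * -6 = 30
A_{12} * B_{21} = -4 * -1 = 4
A_{13} * B_{31} = 5 * -2 = -10
A_{14} * B_{41} = 7 * -7 = -49
Sum = 30 + 4 + -10 + -49 = -25

-25


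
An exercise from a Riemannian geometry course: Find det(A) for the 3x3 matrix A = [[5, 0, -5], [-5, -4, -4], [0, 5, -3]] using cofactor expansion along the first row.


Expanding along the first row, det(A) = a11*M_11 - a12*M_12 + a13*M_13, where M_1j is the (1,j) minor.
Minor M_11 = -4*-3 - -4*5 = 32
Minor M_12 = -5*-3 - -4*0 = 15
Minor M_13 = -5*5 - -4*0 = -25
det = 5*(32) - 0*(15) + -5*(-25)
    = 160 - 0 + 125
    = 285

285


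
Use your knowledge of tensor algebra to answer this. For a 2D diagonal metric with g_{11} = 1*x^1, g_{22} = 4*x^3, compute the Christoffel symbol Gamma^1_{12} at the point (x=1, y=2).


For a diagonal metric, Gamma^k_{ij} = (1/2) g^{kk} (dg_{ik}/dx_j + dg_{jk}/dx_i - dg_{ij}/dx_k).
The metric is diagonal, so g_{ab} = 0 for a != b.
At the given point: g_{11} = 1, g_{22} = 4
g^{11} = 1/1
dg_{11}/dx_2 = dg_{11}/dx_2 = 0
dg_{21}/dx_1 = 0 (off-diagonal)
dg_{12}/dx_1 = 0 (off-diagonal)
Numerator = 0 + 0 - 0 = 0
Gamma^1_{12} = 0 / (2 * 1) = 0

0


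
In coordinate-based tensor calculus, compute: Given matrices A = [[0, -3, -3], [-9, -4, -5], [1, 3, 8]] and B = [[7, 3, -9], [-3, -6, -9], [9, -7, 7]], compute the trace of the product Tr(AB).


Tr(AB) = sum_i (AB)_{ii} where (AB)_{ii} = sum_k A_{ik} B_{ki}.
(AB)_{11} = 0*7 + -3*-3 + -3*9 = -18
(AB)_{22} = -9*3 + -4*-6 + -5*-7 = 32
(AB)_{33} = 1*-9 + 3*-9 + 8*7 = 20
Tr(AB) = -18 + 32 + 20 = 34

34


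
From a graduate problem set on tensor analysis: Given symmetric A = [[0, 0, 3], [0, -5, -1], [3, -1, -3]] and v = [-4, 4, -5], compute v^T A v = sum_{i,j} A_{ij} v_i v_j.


First compute Av:
(Av)_1 = 0*-4 + 0*4 + 3*-5 = -15
(Av)_2 = 0*-4 + -5*4 + -1*-5 = -15
(Av)_3 = 3*-4 + -1*4 + -3*-5 = -1
Av = [-15, -15, -1]
Then v^T (Av) = -4*-15 + 4*-15 + -5*-1
= 60 + -60 + 5 = 5

5


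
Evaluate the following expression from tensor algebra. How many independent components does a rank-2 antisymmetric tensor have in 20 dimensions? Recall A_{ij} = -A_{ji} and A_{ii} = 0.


An antisymmetric rank-2 tensor satisfies A_{ij} = -A_{ji}, so diagonal entries are zero.
The independent components are the upper-triangular entries: C(n, 2) = n(n-1)/2.
n = 20
C(20, 2) = 20 * 19 / 2 = 380 / 2 = 190

190


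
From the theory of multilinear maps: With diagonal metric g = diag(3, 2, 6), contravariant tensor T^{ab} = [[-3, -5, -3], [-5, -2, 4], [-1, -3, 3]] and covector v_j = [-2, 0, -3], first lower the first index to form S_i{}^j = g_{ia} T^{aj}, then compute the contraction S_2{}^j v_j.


Step 1: lower the first index. For a diagonal metric, g_{ia} T^{aj} = g_{ii} T^{ij} (no sum on i).
g_{22} = 2
S_2{}^1 = 2 * T^{21} = 2 * -5 = -10
S_2{}^2 = 2 * T^{22} = 2 * -2 = -4
S_2{}^3 = 2 * T^{23} = 2 * 4 = 8
Step 2: contract S_2{}^j with v_j.
S_2{}^1 * v_1 = -10 * -2 = 20
S_2{}^2 * v_2 = -4 * 0 = 0
S_2{}^3 * v_3 = 8 * -3 = -24
Result = 20 + 0 + -24 = -4

-4


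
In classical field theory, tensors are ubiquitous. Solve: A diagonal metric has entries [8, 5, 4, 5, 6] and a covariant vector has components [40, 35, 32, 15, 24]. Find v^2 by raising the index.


To raise an index with a diagonal metric: v^i = v_i / g_{ii}.
For index 2: v_2 = 35, g_{22} = 5
v^2 = 35 / 5 = 7

7


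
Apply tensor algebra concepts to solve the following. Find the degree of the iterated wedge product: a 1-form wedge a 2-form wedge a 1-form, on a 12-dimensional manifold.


The degree of a wedge product is the sum of the degrees of the individual forms.
Degrees: 1, 2, 1
Total degree = 1 + 2 + 1 = 4

4


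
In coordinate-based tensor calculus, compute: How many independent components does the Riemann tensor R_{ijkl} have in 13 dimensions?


The Riemann tensor in d dimensions has d^2(d^2 - 1)/12 independent components.
d = 13, so d^2 = 169
d^2 - 1 = 168
d^2(d^2 - 1) = 169 * 168 = 28392
Divide by 12: 28392 / 12 = 2366

2366


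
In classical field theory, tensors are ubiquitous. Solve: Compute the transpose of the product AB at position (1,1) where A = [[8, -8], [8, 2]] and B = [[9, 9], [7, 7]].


(AB)^T_{ij} = (AB)_{ji} = sum_k A_{jk} B_{ki}.
For i=1, j=1 we need (AB)_{11}:
A_{11} * B_{11} = 8 * 9 = 72
A_{12} * B_{21} = -8 * 7 = -56
Sum = 72 + -56 = 16

16


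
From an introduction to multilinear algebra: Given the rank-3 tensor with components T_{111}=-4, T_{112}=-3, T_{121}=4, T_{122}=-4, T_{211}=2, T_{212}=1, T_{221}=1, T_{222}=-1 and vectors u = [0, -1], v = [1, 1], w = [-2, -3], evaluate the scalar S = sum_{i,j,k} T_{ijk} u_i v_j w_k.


S = sum over i,j,k of T_{ijk} u_i v_j w_k. Expanding all 8 terms:
T_{111}*u_1*v_1*w_1 = -4*0*1*-2 = 0  (running total: 0)
T_{112}*u_1*v_1*w_2 = -3*0*1*-3 = 0  (running total: 0)
T_{121}*u_1*v_2*w_1 = 4*0*1*-2 = 0  (running total: 0)
T_{122}*u_1*v_2*w_2 = -4*0*1*-3 = 0  (running total: 0)
T_{211}*u_2*v_1*w_1 = 2*-1*1*-2 = 4  (running total: 4)
T_{212}*u_2*v_1*w_2 = 1*-1*1*-3 = 3  (running total: 7)
T_{221}*u_2*v_2*w_1 = 1*-1*1*-2 = 2  (running total: 9)
T_{222}*u_2*v_2*w_2 = -1*-1*1*-3 = -3  (running total: 6)
S = 6

6


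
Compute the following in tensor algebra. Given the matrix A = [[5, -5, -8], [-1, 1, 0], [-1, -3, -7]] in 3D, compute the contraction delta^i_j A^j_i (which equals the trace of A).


The contraction (trace) of a rank-2 tensor is the sum of its diagonal elements.
Diagonal entries: A[1,1] = 5, A[2,2] = 1, A[3,3] = -7
Tr(A) = 5 + 1 + -7 = -1

-1


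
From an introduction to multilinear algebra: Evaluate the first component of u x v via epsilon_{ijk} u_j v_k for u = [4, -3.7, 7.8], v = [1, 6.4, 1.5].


(u x v)_1 = sum_{j,k} epsilon_{1jk} u_j v_k. Only permutations of (1,2,3) contribute; the two non-zero terms are:
eps_{123} u_2 v_3 = 1 * -3.7 * 1.5 = -5.55
eps_{132} u_3 v_2 = -1 * 7.8 * 6.4 = -49.92
(u x v)_1 = -55.47

-55.47


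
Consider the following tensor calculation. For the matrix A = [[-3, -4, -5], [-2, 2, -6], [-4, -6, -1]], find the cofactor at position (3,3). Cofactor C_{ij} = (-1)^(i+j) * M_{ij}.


To find cofactor C_{33}, delete row 3 and column 3.
The resulting 2x2 submatrix is: [[-3, -4], [-2, 2]]
Minor M_{33} = -3*2 - -4*-2
  = -6 - 8 = -14
Sign = (-1)^(3+3) = (-1)^6 = 1
Cofactor C_{33} = 1 * -14 = -14

-14


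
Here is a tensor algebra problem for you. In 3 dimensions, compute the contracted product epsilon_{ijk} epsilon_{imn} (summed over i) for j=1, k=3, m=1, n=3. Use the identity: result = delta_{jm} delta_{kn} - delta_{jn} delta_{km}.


Using the identity: epsilon_{ijk} epsilon_{imn} = delta_{jm} delta_{kn} - delta_{jn} delta_{km}.
delta_{11} = 1
delta_{33} = 1
delta_{13} = 0
delta_{31} = 0
Result = 1 * 1 - 0 * 0 = 1 - 0 = 1

1


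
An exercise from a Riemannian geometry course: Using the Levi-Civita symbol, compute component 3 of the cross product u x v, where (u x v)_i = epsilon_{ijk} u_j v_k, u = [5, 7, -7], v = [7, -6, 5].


(u x v)_3 = sum_{j,k} epsilon_{3jk} u_j v_k. Only permutations of (1,2,3) contribute; the two non-zero terms are:
eps_{312} u_1 v_2 = 1 * 5 * -6 = -30
eps_{321} u_2 v_1 = -1 * 7 * 7 = -49
(u x v)_3 = -79

-79


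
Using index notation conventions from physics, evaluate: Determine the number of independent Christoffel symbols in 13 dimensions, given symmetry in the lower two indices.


Christoffel symbols Gamma^k_{ij} are symmetric in i,j, so there are d * d(d+1)/2 independent symbols.
d = 13
d(d+1)/2 = 13 * 14 / 2 = 91
Total = 13 * 91 = 1183

1183


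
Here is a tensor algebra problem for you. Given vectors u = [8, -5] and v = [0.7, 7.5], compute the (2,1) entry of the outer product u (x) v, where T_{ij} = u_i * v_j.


The outer product entry T_{ij} = u_i * v_j.
We need i=2, j=1.
u_2 = -5, v_1 = 0.7
T_{2,1} = -5 * 0.7 = -3.5

-3.5


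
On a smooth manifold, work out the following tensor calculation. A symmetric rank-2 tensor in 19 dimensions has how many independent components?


A symmetric rank-2 tensor in d dimensions has d(d+1)/2 independent components.
d = 19
d(d+1)/2 = 19 * 20 / 2 = 380 / 2 = 190

190


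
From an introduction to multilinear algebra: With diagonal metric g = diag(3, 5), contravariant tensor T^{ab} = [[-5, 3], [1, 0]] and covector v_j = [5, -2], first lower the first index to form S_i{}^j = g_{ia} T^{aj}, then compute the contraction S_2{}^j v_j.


Step 1: lower the first index. For a diagonal metric, g_{ia} T^{aj} = g_{ii} T^{ij} (no sum on i).
g_{22} = 5
S_2{}^1 = 5 * T^{21} = 5 * 1 = 5
S_2{}^2 = 5 * T^{22} = 5 * 0 = 0
Step 2: contract S_2{}^j with v_j.
S_2{}^1 * v_1 = 5 * 5 = 25
S_2{}^2 * v_2 = 0 * -2 = 0
Result = 25 + 0 = 25

25


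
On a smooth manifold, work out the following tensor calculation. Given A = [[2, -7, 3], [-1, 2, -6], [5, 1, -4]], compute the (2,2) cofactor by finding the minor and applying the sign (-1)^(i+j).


To find cofactor C_{22}, delete row 2 and column 2.
The resulting 2x2 submatrix is: [[2, 3], [5, -4]]
Minor M_{22} = 2*-4 - 3*5
  = -8 - 15 = -23
Sign = (-1)^(2+2) = (-1)^4 = 1
Cofactor C_{22} = 1 * -23 = -23

-23


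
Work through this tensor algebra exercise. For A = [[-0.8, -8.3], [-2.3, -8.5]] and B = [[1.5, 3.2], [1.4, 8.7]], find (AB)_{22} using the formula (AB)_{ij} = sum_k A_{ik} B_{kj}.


(AB)_{ij} = sum_k A_{ik} B_{kj}.
For i=2, j=2:
A_{21} * B_{12} = -2.3 * 3.2 = -7.36
A_{22} * B_{22} = -8.5 * 8.7 = -73.95
Sum = -7.36 + -73.95 = -81.31

-81.31


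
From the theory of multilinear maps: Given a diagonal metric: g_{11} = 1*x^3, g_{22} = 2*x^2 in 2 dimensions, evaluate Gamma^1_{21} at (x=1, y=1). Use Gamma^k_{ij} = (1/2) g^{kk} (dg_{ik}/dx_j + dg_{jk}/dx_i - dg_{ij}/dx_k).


For a diagonal metric, Gamma^k_{ij} = (1/2) g^{kk} (dg_{ik}/dx_j + dg_{jk}/dx_i - dg_{ij}/dx_k).
The metric is diagonal, so g_{ab} = 0 for a != b.
At the given point: g_{11} = 1, g_{22} = 2
g^{11} = 1/1
dg_{21}/dx_1 = 0 (off-diagonal)
dg_{11}/dx_2 = dg_{11}/dx_2 = 0
dg_{21}/dx_1 = 0 (off-diagonal)
Numerator = 0 + 0 - 0 = 0
Gamma^1_{21} = 0 / (2 * 1) = 0

0


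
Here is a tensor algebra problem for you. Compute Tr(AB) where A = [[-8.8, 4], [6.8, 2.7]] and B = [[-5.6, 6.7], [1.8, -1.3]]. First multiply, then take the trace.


Tr(AB) = sum_i (AB)_{ii} where (AB)_{ii} = sum_k A_{ik} B_{ki}.
(AB)_{11} = -8.8*-5.6 + 4*1.8 = 56.48
(AB)_{22} = 6.8*6.7 + 2.7*-1.3 = 42.05
Tr(AB) = 56.48 + 42.05 = 98.53

98.53


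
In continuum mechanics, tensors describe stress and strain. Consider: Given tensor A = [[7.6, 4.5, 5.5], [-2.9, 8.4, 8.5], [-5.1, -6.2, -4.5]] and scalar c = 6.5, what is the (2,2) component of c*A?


Scalar multiplication: (cA)_{ij} = c * A_{ij}.
c = 6.5
A_{22} = 8.4
(cA)_{22} = 6.5 * 8.4 = 54.6

54.6


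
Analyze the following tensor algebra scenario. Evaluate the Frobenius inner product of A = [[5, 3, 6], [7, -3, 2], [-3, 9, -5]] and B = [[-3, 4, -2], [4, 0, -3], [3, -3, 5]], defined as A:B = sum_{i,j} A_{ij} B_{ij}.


A:B = sum over all i,j of A_{ij} * B_{ij}.
Row 1: 5*-3=-15, 3*4=12, 6*-2=-12 => row sum = -15
Row 2: 7*4=28, -3*0=0, 2*-3=-6 => row sum = 22
Row 3: -3*3=-9, 9*-3=-27, -5*5=-25 => row sum = -61
Total = -15 + 22 + -61 = -54

-54


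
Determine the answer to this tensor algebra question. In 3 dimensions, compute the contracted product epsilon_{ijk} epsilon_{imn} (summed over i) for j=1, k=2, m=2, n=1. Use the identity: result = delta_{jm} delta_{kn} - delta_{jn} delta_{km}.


Using the identity: epsilon_{ijk} epsilon_{imn} = delta_{jm} delta_{kn} - delta_{jn} delta_{km}.
delta_{12} = 0
delta_{21} = 0
delta_{11} = 1
delta_{22} = 1
Result = 0 * 0 - 1 * 1 = 0 - 1 = -1

-1


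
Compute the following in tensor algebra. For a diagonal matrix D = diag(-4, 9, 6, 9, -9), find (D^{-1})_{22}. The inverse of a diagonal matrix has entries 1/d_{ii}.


For a diagonal matrix, the inverse has entries (D^{-1})_{ii} = 1/d_{ii}.
The diagonal entries are: d_{11} = -4, d_{22} = 9, d_{33} = 6, d_{44} = 9, d_{55} = -9
We need (D^{-1})_{22} = 1/d_{22} = 1/9 = 1/9

1/9


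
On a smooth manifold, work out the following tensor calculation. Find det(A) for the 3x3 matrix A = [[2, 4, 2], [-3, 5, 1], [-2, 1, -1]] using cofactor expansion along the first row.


Expanding along the first row, det(A) = a11*M_11 - a12*M_12 + a13*M_13, where M_1j is the (1,j) minor.
Minor M_11 = 5*-1 - 1*1 = -6
Minor M_12 = -3*-1 - 1*-2 = 5
Minor M_13 = -3*1 - 5*-2 = 7
det = 2*(-6) - 4*(5) + 2*(7)
    = -12 - 20 + 14
    = -18

-18


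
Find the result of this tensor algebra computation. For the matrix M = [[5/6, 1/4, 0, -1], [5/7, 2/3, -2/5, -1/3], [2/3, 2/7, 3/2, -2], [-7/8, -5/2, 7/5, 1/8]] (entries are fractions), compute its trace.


The trace is the sum of diagonal entries.
Diagonal: M[1,1] = 5/6, M[2,2] = 2/3, M[3,3] = 3/2, M[4,4] = 1/8
Tr(M) = 5/6 + 2/3 + 3/2 + 1/8
Computing step by step:
After adding M[1,1]: 5/6
After adding M[2,2]: 3/2
After adding M[3,3]: 3
After adding M[4,4]: 25/8
Tr(M) = 25/8

25/8


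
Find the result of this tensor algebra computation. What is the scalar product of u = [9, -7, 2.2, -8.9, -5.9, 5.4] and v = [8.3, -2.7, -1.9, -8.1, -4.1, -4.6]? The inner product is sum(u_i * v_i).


The inner product u . v = sum of u_i * v_i.
Term-by-term: 9 * 8.3, -7 * -2.7, 2.2 * -1.9, -8.9 * -8.1, -5.9 * -4.1, 5.4 * -4.6
Products: 74.7, 18.9, -4.18, 72.09, 24.19, -24.84
Sum = 74.7 + 18.9 + -4.18 + 72.09 + 24.19 + -24.84 = 160.86

160.86


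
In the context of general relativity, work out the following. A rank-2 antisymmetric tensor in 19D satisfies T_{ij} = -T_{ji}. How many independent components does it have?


An antisymmetric rank-2 tensor satisfies A_{ij} = -A_{ji}, so diagonal entries are zero.
The independent components are the upper-triangular entries: C(n, 2) = n(n-1)/2.
n = 19
C(19, 2) = 19 * 18 / 2 = 342 / 2 = 171

171


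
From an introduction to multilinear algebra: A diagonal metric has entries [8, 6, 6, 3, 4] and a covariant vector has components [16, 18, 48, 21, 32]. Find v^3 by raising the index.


To raise an index with a diagonal metric: v^i = v_i / g_{ii}.
For index 3: v_3 = 48, g_{33} = 6
v^3 = 48 / 6 = 8

8


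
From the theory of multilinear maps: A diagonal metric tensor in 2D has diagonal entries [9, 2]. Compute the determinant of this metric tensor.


For a diagonal metric, the determinant is the product of diagonal entries.
Diagonal entries: 9, 2
det(g) = 9 * 2 = 18

18


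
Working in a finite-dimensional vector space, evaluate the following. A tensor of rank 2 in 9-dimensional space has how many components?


The number of components of a rank-r tensor in d dimensions is d^r.
Here d = 9 and r = 2.
9^2 = 81

81


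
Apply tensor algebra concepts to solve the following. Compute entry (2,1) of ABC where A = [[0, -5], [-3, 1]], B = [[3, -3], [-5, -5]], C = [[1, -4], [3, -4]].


(ABC)_{21} = sum_m (AB)_{2m} C_{m1}. First compute row 2 of AB.
(AB)_{21} = -3*3 + 1*-5 = -14
(AB)_{22} = -3*-3 + 1*-5 = 4
Now contract with column 1 of C:
(AB)_{21} * C_{11} = -14 * 1 = -14
(AB)_{22} * C_{21} = 4 * 3 = 12
(ABC)_{21} = -14 + 12 = -2

-2


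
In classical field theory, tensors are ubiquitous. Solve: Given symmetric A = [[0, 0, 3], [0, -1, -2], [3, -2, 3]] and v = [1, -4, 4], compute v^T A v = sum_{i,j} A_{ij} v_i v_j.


First compute Av:
(Av)_1 = 0*1 + 0*-4 + 3*4 = 12
(Av)_2 = 0*1 + -1*-4 + -2*4 = -4
(Av)_3 = 3*1 + -2*-4 + 3*4 = 23
Av = [12, -4, 23]
Then v^T (Av) = 1*12 + -4*-4 + 4*23
= 12 + 16 + 92 = 120

120


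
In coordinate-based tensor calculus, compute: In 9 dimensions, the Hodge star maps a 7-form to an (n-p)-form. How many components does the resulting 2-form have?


The Hodge dual of a p-form on an n-dimensional manifold is an (n-p)-form.
n = 9, p = 7, so dual degree = 9 - 7 = 2
The number of components is C(n, n-p) = C(9, 2) = 36

36


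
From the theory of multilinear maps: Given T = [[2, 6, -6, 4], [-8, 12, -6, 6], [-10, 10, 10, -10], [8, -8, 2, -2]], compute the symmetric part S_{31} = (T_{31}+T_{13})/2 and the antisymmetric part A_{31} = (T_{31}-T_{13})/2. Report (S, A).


T_{31} = -10
T_{13} = -6
S_{31} = (-10 + -6)/2 = -16/2 = -8
A_{31} = (-10 - -6)/2 = -4/2 = -2
Check: S + A = -8 + -2 = -10 = T_{31}.

(-8, -2)


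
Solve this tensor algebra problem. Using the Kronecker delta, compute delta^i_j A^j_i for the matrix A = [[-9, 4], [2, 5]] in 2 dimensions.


The contraction (trace) of a rank-2 tensor is the sum of its diagonal elements.
Diagonal entries: A[1,1] = -9, A[2,2] = 5
Tr(A) = -9 + 5 = -4

-4


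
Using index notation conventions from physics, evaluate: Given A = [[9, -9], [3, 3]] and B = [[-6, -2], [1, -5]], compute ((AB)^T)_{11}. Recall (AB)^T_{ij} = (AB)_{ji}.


(AB)^T_{ij} = (AB)_{ji} = sum_k A_{jk} B_{ki}.
For i=1, j=1 we need (AB)_{11}:
A_{11} * B_{11} = 9 * -6 = -54
A_{12} * B_{21} = -9 * 1 = -9
Sum = -54 + -9 = -63

-63


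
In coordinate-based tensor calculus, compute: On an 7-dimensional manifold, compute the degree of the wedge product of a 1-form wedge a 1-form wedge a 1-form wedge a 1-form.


The degree of a wedge product is the sum of the degrees of the individual forms.
Degrees: 1, 1, 1, 1
Total degree = 1 + 1 + 1 + 1 = 4

4


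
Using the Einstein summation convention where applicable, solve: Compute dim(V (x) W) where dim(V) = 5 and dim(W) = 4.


The dimension of a tensor product is the product of dimensions.
dim(V) = 5, dim(W) = 4
dim(V (x) W) = 5 * 4 = 20

20


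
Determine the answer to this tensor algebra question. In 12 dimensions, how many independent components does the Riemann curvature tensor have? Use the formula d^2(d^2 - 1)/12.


The Riemann tensor in d dimensions has d^2(d^2 - 1)/12 independent components.
d = 12, so d^2 = 144
d^2 - 1 = 143
d^2(d^2 - 1) = 144 * 143 = 20592
Divide by 12: 20592 / 12 = 1716

1716


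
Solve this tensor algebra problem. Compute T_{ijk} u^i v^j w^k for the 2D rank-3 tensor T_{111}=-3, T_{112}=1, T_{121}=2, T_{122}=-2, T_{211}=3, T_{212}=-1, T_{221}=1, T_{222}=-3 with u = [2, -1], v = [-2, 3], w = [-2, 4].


S = sum over i,j,k of T_{ijk} u_i v_j w_k. Expanding all 8 terms:
T_{111}*u_1*v_1*w_1 = -3*2*-2*-2 = -24  (running total: -24)
T_{112}*u_1*v_1*w_2 = 1*2*-2*4 = -16  (running total: -40)
T_{121}*u_1*v_2*w_1 = 2*2*3*-2 = -24  (running total: -64)
T_{122}*u_1*v_2*w_2 = -2*2*3*4 = -48  (running total: -112)
T_{211}*u_2*v_1*w_1 = 3*-1*-2*-2 = -12  (running total: -124)
T_{212}*u_2*v_1*w_2 = -1*-1*-2*4 = -8  (running total: -132)
T_{221}*u_2*v_2*w_1 = 1*-1*3*-2 = 6  (running total: -126)
T_{222}*u_2*v_2*w_2 = -3*-1*3*4 = 36  (running total: -90)
S = -90

-90


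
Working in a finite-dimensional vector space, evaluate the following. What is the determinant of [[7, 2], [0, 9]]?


For a 2x2 matrix [[a, b], [c, d]], det = a*d - b*c.
a = 7, b = 2, c = 0, d = 9
a*d = 7 * 9 = 63
b*c = 2 * 0 = 0
det = 63 - 0 = 63

63


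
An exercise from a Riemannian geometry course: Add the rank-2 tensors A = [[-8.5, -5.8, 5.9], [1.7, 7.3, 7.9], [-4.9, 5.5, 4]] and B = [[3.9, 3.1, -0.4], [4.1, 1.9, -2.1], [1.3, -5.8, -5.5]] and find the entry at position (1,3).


Tensor addition is component-wise: (A + B)_{ij} = A_{ij} + B_{ij}.
A_{13} = 5.9
B_{13} = -0.4
(A + B)_{13} = 5.9 + -0.4 = 5.5

5.5


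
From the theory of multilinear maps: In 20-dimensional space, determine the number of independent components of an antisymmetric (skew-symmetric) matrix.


An antisymmetric rank-2 tensor satisfies A_{ij} = -A_{ji}, so diagonal entries are zero.
The independent components are the upper-triangular entries: C(n, 2) = n(n-1)/2.
n = 20
C(20, 2) = 20 * 19 / 2 = 380 / 2 = 190

190


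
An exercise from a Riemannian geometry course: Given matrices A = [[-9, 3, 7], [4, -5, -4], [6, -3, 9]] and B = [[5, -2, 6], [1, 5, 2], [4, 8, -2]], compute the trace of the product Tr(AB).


Tr(AB) = sum_i (AB)_{ii} where (AB)_{ii} = sum_k A_{ik} B_{ki}.
(AB)_{11} = -9*5 + 3*1 + 7*4 = -14
(AB)_{22} = 4*-2 + -5*5 + -4*8 = -65
(AB)_{33} = 6*6 + -3*2 + 9*-2 = 12
Tr(AB) = -14 + -65 + 12 = -67

-67


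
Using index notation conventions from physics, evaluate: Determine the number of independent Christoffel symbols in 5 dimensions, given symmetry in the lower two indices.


Christoffel symbols Gamma^k_{ij} are symmetric in i,j, so there are d * d(d+1)/2 independent symbols.
d = 5
d(d+1)/2 = 5 * 6 / 2 = 15
Total = 5 * 15 = 75

75


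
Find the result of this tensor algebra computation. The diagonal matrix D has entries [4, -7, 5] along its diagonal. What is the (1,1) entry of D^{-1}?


For a diagonal matrix, the inverse has entries (D^{-1})_{ii} = 1/d_{ii}.
The diagonal entries are: d_{11} = 4, d_{22} = -7, d_{33} = 5
We need (D^{-1})_{11} = 1/d_{11} = 1/4 = 1/4

1/4


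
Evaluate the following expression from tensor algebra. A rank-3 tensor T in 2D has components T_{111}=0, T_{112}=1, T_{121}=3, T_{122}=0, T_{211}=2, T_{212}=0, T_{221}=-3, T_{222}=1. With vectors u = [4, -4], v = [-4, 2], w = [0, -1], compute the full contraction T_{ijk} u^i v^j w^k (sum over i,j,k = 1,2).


S = sum over i,j,k of T_{ijk} u_i v_j w_k. Expanding all 8 terms:
T_{111}*u_1*v_1*w_1 = 0*4*-4*0 = 0  (running total: 0)
T_{112}*u_1*v_1*w_2 = 1*4*-4*-1 = 16  (running total: 16)
T_{121}*u_1*v_2*w_1 = 3*4*2*0 = 0  (running total: 16)
T_{122}*u_1*v_2*w_2 = 0*4*2*-1 = 0  (running total: 16)
T_{211}*u_2*v_1*w_1 = 2*-4*-4*0 = 0  (running total: 16)
T_{212}*u_2*v_1*w_2 = 0*-4*-4*-1 = 0  (running total: 16)
T_{221}*u_2*v_2*w_1 = -3*-4*2*0 = 0  (running total: 16)
T_{222}*u_2*v_2*w_2 = 1*-4*2*-1 = 8  (running total: 24)
S = 24

24


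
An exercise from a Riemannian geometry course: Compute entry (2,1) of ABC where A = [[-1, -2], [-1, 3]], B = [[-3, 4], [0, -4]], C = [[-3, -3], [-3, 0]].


(ABC)_{21} = sum_m (AB)_{2m} C_{m1}. First compute row 2 of AB.
(AB)_{21} = -1*-3 + 3*0 = 3
(AB)_{22} = -1*4 + 3*-4 = -16
Now contract with column 1 of C:
(AB)_{21} * C_{11} = 3 * -3 = -9
(AB)_{22} * C_{21} = -16 * -3 = 48
(ABC)_{21} = -9 + 48 = 39

39


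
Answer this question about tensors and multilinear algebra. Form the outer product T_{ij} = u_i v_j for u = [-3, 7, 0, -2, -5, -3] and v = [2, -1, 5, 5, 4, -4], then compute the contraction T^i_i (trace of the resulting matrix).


The outer product gives T_{ij} = u_i v_j.
The trace (contraction) is Tr(T) = sum_i T_{ii} = sum_i u_i v_i.
Diagonal entries:
T_{11} = u_1 * v_1 = -3 * 2 = -6
T_{22} = u_2 * v_2 = 7 * -1 = -7
T_{33} = u_3 * v_3 = 0 * 5 = 0
T_{44} = u_4 * v_4 = -2 * 5 = -10
T_{55} = u_5 * v_5 = -5 * 4 = -20
T_{66} = u_6 * v_6 = -3 * -4 = 12
Tr(T) = -6 + -7 + 0 + -10 + -20 + 12 = -31

-31


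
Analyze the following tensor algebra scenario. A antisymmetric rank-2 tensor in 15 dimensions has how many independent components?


A antisymmetric rank-2 tensor in d dimensions has d(d-1)/2 independent components.
d = 15
d(d-1)/2 = 15 * 14 / 2 = 210 / 2 = 105

105


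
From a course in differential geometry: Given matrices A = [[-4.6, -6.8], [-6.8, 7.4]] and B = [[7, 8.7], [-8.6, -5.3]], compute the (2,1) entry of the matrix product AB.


(AB)_{ij} = sum_k A_{ik} B_{kj}.
For i=2, j=1:
A_{21} * B_{11} = -6.8 * 7 = -47.6
A_{22} * B_{21} = 7.4 * -8.6 = -63.64
Sum = -47.6 + -63.64 = -111.24

-111.24


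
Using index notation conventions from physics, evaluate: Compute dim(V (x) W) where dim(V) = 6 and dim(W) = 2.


The dimension of a tensor product is the product of dimensions.
dim(V) = 6, dim(W) = 2
dim(V (x) W) = 6 * 2 = 12

12


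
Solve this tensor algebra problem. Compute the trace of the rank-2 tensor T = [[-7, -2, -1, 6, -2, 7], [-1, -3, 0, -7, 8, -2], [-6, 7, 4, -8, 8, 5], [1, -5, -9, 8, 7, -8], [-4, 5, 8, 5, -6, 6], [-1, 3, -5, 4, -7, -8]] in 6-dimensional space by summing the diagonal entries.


The contraction (trace) of a rank-2 tensor is the sum of its diagonal elements.
Diagonal entries: A[1,1] = -7, A[2,2] = -3, A[3,3] = 4, A[4,4] = 8, A[5,5] = -6, A[6,6] = -8
Tr(A) = -7 + -3 + 4 + 8 + -6 + -8 = -12

-12


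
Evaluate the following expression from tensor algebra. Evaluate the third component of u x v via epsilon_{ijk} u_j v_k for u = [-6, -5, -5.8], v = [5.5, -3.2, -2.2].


(u x v)_3 = sum_{j,k} epsilon_{3jk} u_j v_k. Only permutations of (1,2,3) contribute; the two non-zero terms are:
eps_{312} u_1 v_2 = 1 * -6 * -3.2 = 19.2
eps_{321} u_2 v_1 = -1 * -5 * 5.5 = 27.5
(u x v)_3 = 46.7

46.7


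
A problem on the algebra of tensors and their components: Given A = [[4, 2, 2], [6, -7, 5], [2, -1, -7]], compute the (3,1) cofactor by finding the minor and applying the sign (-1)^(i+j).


To find cofactor C_{31}, delete row 3 and column 1.
The resulting 2x2 submatrix is: [[2, 2], [-7, 5]]
Minor M_{31} = 2*5 - 2*-7
  = 10 - -14 = 24
Sign = (-1)^(3+1) = (-1)^4 = 1
Cofactor C_{31} = 1 * 24 = 24

24


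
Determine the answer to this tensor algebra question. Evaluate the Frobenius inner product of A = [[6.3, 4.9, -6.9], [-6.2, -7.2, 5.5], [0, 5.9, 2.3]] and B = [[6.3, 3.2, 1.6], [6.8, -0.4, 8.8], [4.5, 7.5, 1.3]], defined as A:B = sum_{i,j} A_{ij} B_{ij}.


A:B = sum over all i,j of A_{ij} * B_{ij}.
Row 1: 6.3*6.3=39.69, 4.9*3.2=15.68, -6.9*1.6=-11.04 => row sum = 44.33
Row 2: -6.2*6.8=-42.16, -7.2*-0.4=2.88, 5.5*8.8=48.4 => row sum = 9.12
Row 3: 0*4.5=0, 5.9*7.5=44.25, 2.3*1.3=2.99 => row sum = 47.24
Total = 44.33 + 9.12 + 47.24 = 100.69

100.69


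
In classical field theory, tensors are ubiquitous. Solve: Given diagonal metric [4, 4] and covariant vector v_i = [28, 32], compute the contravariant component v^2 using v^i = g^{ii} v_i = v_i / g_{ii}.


To raise an index with a diagonal metric: v^i = v_i / g_{ii}.
For index 2: v_2 = 32, g_{22} = 4
v^2 = 32 / 4 = 8

8


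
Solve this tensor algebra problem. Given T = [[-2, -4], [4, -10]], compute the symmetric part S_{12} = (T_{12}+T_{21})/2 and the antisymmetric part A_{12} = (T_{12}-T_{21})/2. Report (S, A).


T_{12} = -4
T_{21} = 4
S_{12} = (-4 + 4)/2 = 0/2 = 0
A_{12} = (-4 - 4)/2 = -8/2 = -4
Check: S + A = 0 + -4 = -4 = T_{12}.

(0, -4)


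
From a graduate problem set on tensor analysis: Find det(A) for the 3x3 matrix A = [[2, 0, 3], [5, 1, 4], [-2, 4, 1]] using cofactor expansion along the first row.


Expanding along the first row, det(A) = a11*M_11 - a12*M_12 + a13*M_13, where M_1j is the (1,j) minor.
Minor M_11 = 1*1 - 4*4 = -15
Minor M_12 = 5*1 - 4*-2 = 13
Minor M_13 = 5*4 - 1*-2 = 22
det = 2*(-15) - 0*(13) + 3*(22)
    = -30 - 0 + 66
    = 36

36


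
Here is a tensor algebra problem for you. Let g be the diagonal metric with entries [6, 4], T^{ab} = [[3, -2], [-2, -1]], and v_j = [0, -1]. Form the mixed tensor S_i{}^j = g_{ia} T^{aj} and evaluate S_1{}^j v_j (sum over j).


Step 1: lower the first index. For a diagonal metric, g_{ia} T^{aj} = g_{ii} T^{ij} (no sum on i).
g_{11} = 6
S_1{}^1 = 6 * T^{11} = 6 * 3 = 18
S_1{}^2 = 6 * T^{12} = 6 * -2 = -12
Step 2: contract S_1{}^j with v_j.
S_1{}^1 * v_1 = 18 * 0 = 0
S_1{}^2 * v_2 = -12 * -1 = 12
Result = 0 + 12 = 12

12


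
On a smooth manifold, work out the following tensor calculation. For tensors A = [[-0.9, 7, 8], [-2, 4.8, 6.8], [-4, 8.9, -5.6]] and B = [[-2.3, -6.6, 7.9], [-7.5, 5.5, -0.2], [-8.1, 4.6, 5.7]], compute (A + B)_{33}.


Tensor addition is component-wise: (A + B)_{ij} = A_{ij} + B_{ij}.
A_{33} = -5.6
B_{33} = 5.7
(A + B)_{33} = -5.6 + 5.7 = 0.1

0.1


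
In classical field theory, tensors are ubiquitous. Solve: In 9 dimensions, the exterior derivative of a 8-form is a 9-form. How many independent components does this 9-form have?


The exterior derivative of a p-form is a (p+1)-form.
Its number of independent components is C(n, p+1).
n = 9, p+1 = 9
C(9, 9) = 1

1


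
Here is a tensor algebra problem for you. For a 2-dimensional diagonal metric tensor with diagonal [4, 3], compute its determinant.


For a diagonal metric, the determinant is the product of diagonal entries.
Diagonal entries: 4, 3
det(g) = 4 * 3 = 12

12


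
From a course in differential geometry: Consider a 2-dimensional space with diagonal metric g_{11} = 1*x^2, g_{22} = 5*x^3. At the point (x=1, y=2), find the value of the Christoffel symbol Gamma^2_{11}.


For a diagonal metric, Gamma^k_{ij} = (1/2) g^{kk} (dg_{ik}/dx_j + dg_{jk}/dx_i - dg_{ij}/dx_k).
The metric is diagonal, so g_{ab} = 0 for a != b.
At the given point: g_{11} = 1, g_{22} = 5
g^{22} = 1/5
dg_{12}/dx_1 = 0 (off-diagonal)
dg_{12}/dx_1 = 0 (off-diagonal)
dg_{11}/dx_2 = dg_{11}/dx_2 = 0
Numerator = 0 + 0 - 0 = 0
Gamma^2_{11} = 0 / (2 * 5) = 0

0


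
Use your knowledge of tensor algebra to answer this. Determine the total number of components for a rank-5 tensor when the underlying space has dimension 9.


The number of components of a rank-r tensor in d dimensions is d^r.
Here d = 9 and r = 5.
9^5 = 59049

59049


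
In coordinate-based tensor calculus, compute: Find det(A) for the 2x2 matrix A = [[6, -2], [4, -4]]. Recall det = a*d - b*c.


For a 2x2 matrix [[a, b], [c, d]], det = a*d - b*c.
a = 6, b = -2, c = 4, d = -4
a*d = 6 * -4 = -24
b*c = -2 * 4 = -8
det = -24 - -8 = -16

-16


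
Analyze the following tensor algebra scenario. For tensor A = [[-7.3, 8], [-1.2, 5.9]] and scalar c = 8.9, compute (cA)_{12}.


Scalar multiplication: (cA)_{ij} = c * A_{ij}.
c = 8.9
A_{12} = 8
(cA)_{12} = 8.9 * 8 = 71.2

71.2


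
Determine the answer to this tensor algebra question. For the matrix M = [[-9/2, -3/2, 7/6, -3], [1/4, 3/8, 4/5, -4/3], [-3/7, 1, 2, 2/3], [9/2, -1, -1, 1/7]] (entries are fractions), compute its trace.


The trace is the sum of diagonal entries.
Diagonal: M[1,1] = -9/2, M[2,2] = 3/8, M[3,3] = 2, M[4,4] = 1/7
Tr(M) = -9/2 + 3/8 + 2 + 1/7
Computing step by step:
After adding M[1,1]: -9/2
After adding M[2,2]: -33/8
After adding M[3,3]: -17/8
After adding M[4,4]: -111/56
Tr(M) = -111/56

-111/56


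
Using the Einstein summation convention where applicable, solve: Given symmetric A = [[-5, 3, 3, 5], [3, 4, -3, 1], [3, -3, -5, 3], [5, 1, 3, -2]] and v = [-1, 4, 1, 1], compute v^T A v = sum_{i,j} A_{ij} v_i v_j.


First compute Av:
(Av)_1 = -5*-1 + 3*4 + 3*1 + 5*1 = 25
(Av)_2 = 3*-1 + 4*4 + -3*1 + 1*1 = 11
(Av)_3 = 3*-1 + -3*4 + -5*1 + 3*1 = -17
(Av)_4 = 5*-1 + 1*4 + 3*1 + -2*1 = 0
Av = [25, 11, -17, 0]
Then v^T (Av) = -1*25 + 4*11 + 1*-17 + 1*0
= -25 + 44 + -17 + 0 = 2

2


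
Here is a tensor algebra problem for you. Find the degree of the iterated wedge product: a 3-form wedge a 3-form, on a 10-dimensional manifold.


The degree of a wedge product is the sum of the degrees of the individual forms.
Degrees: 3, 3
Total degree = 3 + 3 = 6

6


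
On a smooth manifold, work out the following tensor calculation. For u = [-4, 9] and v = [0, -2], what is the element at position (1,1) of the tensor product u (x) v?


The outer product entry T_{ij} = u_i * v_j.
We need i=1, j=1.
u_1 = -4, v_1 = 0
T_{1,1} = -4 * 0 = 0

0


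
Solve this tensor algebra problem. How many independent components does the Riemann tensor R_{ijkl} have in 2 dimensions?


The Riemann tensor in d dimensions has d^2(d^2 - 1)/12 independent components.
d = 2, so d^2 = 4
d^2 - 1 = 3
d^2(d^2 - 1) = 4 * 3 = 12
Divide by 12: 12 / 12 = 1

1


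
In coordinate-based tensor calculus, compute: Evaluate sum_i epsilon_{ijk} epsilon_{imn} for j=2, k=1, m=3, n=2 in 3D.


Using the identity: epsilon_{ijk} epsilon_{imn} = delta_{jm} delta_{kn} - delta_{jn} delta_{km}.
delta_{23} = 0
delta_{12} = 0
delta_{22} = 1
delta_{13} = 0
Result = 0 * 0 - 1 * 0 = 0 - 0 = 0

0


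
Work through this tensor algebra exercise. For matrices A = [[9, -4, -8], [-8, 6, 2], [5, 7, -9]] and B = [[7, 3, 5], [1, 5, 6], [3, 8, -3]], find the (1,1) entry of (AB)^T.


(AB)^T_{ij} = (AB)_{ji} = sum_k A_{jk} B_{ki}.
For i=1, j=1 we need (AB)_{11}:
A_{11} * B_{11} = 9 * 7 = 63
A_{12} * B_{21} = -4 * 1 = -4
A_{13} * B_{31} = -8 * 3 = -24
Sum = 63 + -4 + -24 = 35

35


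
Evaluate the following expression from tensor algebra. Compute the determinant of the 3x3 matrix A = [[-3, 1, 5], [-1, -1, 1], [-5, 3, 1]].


Expanding along the first row, det(A) = a11*M_11 - a12*M_12 + a13*M_13, where M_1j is the (1,j) minor.
Minor M_11 = -1*1 - 1*3 = -4
Minor M_12 = -1*1 - 1*-5 = 4
Minor M_13 = -1*3 - -1*-5 = -8
det = -3*(-4) - 1*(4) + 5*(-8)
    = 12 - 4 + -40
    = -32

-32


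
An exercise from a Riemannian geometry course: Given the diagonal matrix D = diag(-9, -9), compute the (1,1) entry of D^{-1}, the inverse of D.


For a diagonal matrix, the inverse has entries (D^{-1})_{ii} = 1/d_{ii}.
The diagonal entries are: d_{11} = -9, d_{22} = -9
We need (D^{-1})_{11} = 1/d_{11} = 1/-9 = -1/9

-1/9


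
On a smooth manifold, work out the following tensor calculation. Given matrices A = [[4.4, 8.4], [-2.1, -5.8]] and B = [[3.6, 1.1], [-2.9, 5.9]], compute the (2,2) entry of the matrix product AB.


(AB)_{ij} = sum_k A_{ik} B_{kj}.
For i=2, j=2:
A_{21} * B_{12} = -2.1 * 1.1 = -2.31
A_{22} * B_{22} = -5.8 * 5.9 = -34.22
Sum = -2.31 + -34.22 = -36.53

-36.53


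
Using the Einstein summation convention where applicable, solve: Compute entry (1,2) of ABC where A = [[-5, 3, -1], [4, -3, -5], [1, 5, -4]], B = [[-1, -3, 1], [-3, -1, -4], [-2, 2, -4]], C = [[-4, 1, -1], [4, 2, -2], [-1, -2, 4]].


(ABC)_{12} = sum_m (AB)_{1m} C_{m2}. First compute row 1 of AB.
(AB)_{11} = -5*-1 + 3*-3 + -1*-2 = -2
(AB)_{12} = -5*-3 + 3*-1 + -1*2 = 10
(AB)_{13} = -5*1 + 3*-4 + -1*-4 = -13
Now contract with column 2 of C:
(AB)_{11} * C_{12} = -2 * 1 = -2
(AB)_{12} * C_{22} = 10 * 2 = 20
(AB)_{13} * C_{32} = -13 * -2 = 26
(ABC)_{12} = -2 + 20 + 26 = 44

44


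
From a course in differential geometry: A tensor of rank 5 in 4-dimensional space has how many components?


The number of components of a rank-r tensor in d dimensions is d^r.
Here d = 4 and r = 5.
4^5 = 1024

1024


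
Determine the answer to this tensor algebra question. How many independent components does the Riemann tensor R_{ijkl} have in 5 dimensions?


The Riemann tensor in d dimensions has d^2(d^2 - 1)/12 independent components.
d = 5, so d^2 = 25
d^2 - 1 = 24
d^2(d^2 - 1) = 25 * 24 = 600
Divide by 12: 600 / 12 = 50

50


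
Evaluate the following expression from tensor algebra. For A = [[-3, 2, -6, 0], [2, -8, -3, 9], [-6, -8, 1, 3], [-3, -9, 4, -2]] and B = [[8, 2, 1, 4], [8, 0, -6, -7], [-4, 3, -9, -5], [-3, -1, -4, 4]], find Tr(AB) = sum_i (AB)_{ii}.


Tr(AB) = sum_i (AB)_{ii} where (AB)_{ii} = sum_k A_{ik} B_{ki}.
(AB)_{11} = -3*8 + 2*8 + -6*-4 + 0*-3 = 16
(AB)_{22} = 2*2 + -8*0 + -3*3 + 9*-1 = -14
(AB)_{33} = -6*1 + -8*-6 + 1*-9 + 3*-4 = 21
(AB)_{44} = -3*4 + -9*-7 + 4*-5 + -2*4 = 23
Tr(AB) = 16 + -14 + 21 + 23 = 46

46


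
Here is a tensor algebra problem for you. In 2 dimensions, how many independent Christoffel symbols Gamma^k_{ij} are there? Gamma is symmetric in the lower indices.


Christoffel symbols Gamma^k_{ij} are symmetric in i,j, so there are d * d(d+1)/2 independent symbols.
d = 2
d(d+1)/2 = 2 * 3 / 2 = 3
Total = 2 * 3 = 6

6


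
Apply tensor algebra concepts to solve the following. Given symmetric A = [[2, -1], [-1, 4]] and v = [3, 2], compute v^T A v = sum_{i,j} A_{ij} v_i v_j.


First compute Av:
(Av)_1 = 2*3 + -1*2 = 4
(Av)_2 = -1*3 + 4*2 = 5
Av = [4, 5]
Then v^T (Av) = 3*4 + 2*5
= 12 + 10 = 22

22


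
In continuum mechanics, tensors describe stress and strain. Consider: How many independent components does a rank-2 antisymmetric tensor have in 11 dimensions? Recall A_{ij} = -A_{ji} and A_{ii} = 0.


An antisymmetric rank-2 tensor satisfies A_{ij} = -A_{ji}, so diagonal entries are zero.
The independent components are the upper-triangular entries: C(n, 2) = n(n-1)/2.
n = 11
C(11, 2) = 11 * 10 / 2 = 110 / 2 = 55

55


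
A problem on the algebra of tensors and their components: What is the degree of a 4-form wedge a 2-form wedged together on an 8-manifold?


The degree of a wedge product is the sum of the degrees of the individual forms.
Degrees: 4, 2
Total degree = 4 + 2 = 6

6


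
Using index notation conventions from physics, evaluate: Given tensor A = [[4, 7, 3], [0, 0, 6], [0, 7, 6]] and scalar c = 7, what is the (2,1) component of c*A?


Scalar multiplication: (cA)_{ij} = c * A_{ij}.
c = 7
A_{21} = 0
(cA)_{21} = 7 * 0 = 0

0


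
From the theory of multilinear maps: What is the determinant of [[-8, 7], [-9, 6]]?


For a 2x2 matrix [[a, b], [c, d]], det = a*d - b*c.
a = -8, b = 7, c = -9, d = 6
a*d = -8 * 6 = -48
b*c = 7 * -9 = -63
det = -48 - -63 = 15

15


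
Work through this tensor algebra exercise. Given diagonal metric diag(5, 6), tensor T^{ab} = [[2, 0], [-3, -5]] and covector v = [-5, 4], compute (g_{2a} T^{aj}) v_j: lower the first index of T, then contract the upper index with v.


Step 1: lower the first index. For a diagonal metric, g_{ia} T^{aj} = g_{ii} T^{ij} (no sum on i).
g_{22} = 6
S_2{}^1 = 6 * T^{21} = 6 * -3 = -18
S_2{}^2 = 6 * T^{22} = 6 * -5 = -30
Step 2: contract S_2{}^j with v_j.
S_2{}^1 * v_1 = -18 * -5 = 90
S_2{}^2 * v_2 = -30 * 4 = -120
Result = 90 + -120 = -30

-30


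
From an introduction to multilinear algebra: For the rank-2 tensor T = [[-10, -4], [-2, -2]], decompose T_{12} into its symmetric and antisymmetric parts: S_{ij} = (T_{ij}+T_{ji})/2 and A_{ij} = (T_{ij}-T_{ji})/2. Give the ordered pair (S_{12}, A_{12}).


T_{12} = -4
T_{21} = -2
S_{12} = (-4 + -2)/2 = -6/2 = -3
A_{12} = (-4 - -2)/2 = -2/2 = -1
Check: S + A = -3 + -1 = -4 = T_{12}.

(-3, -1)


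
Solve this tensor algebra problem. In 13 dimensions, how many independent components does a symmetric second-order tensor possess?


A symmetric rank-2 tensor in d dimensions has d(d+1)/2 independent components.
d = 13
d(d+1)/2 = 13 * 14 / 2 = 182 / 2 = 91

91


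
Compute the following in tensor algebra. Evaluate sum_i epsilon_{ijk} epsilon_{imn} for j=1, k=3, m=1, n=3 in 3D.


Using the identity: epsilon_{ijk} epsilon_{imn} = delta_{jm} delta_{kn} - delta_{jn} delta_{km}.
delta_{11} = 1
delta_{33} = 1
delta_{13} = 0
delta_{31} = 0
Result = 1 * 1 - 0 * 0 = 1 - 0 = 1

1


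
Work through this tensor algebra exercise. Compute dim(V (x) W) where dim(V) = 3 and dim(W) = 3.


The dimension of a tensor product is the product of dimensions.
dim(V) = 3, dim(W) = 3
dim(V (x) W) = 3 * 3 = 9

9


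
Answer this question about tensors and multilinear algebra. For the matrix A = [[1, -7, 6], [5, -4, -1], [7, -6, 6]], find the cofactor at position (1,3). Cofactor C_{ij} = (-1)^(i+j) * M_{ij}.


To find cofactor C_{13}, delete row 1 and column 3.
The resulting 2x2 submatrix is: [[5, -4], [7, -6]]
Minor M_{13} = 5*-6 - -4*7
  = -30 - -28 = -2
Sign = (-1)^(1+3) = (-1)^4 = 1
Cofactor C_{13} = 1 * -2 = -2

-2
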